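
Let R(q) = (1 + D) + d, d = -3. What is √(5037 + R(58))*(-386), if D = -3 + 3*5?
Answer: -2702*√103 ≈ -27422.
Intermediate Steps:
D = 12 (D = -3 + 15 = 12)
R(q) = 10 (R(q) = (1 + 12) - 3 = 13 - 3 = 10)
√(5037 + R(58))*(-386) = √(5037 + 10)*(-386) = √5047*(-386) = (7*√103)*(-386) = -2702*√103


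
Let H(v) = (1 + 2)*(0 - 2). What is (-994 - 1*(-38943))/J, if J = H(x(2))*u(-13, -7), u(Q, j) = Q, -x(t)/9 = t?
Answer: 37949/78 ≈ 486.53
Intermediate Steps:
x(t) = -9*t
H(v) = -6 (H(v) = 3*(-2) = -6)
J = 78 (J = -6*(-13) = 78)
(-994 - 1*(-38943))/J = (-994 - 1*(-38943))/78 = (-994 + 38943)*(1/78) = 37949*(1/78) = 37949/78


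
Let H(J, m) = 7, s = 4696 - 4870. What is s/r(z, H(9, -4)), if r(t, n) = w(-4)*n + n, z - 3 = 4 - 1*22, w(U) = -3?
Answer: 87/7 ≈ 12.429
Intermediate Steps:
s = -174
z = -15 (z = 3 + (4 - 1*22) = 3 + (4 - 22) = 3 - 18 = -15)
r(t, n) = -2*n (r(t, n) = -3*n + n = -2*n)
s/r(z, H(9, -4)) = -174/((-2*7)) = -174/(-14) = -174*(-1/14) = 87/7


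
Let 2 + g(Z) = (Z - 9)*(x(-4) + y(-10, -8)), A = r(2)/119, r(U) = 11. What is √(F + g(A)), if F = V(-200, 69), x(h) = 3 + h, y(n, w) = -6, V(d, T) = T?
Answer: √37383/17 ≈ 11.373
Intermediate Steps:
A = 11/119 ≈ 0.092437
F = 69
g(Z) = 61 - 7*Z (g(Z) = -2 + (Z - 9)*((3 - 4) - 6) = -2 + (-9 + Z)*(-1 - 6) = -2 + (-9 + Z)*(-7) = -2 + (63 - 7*Z) = 61 - 7*Z)
√(F + g(A)) = √(69 + (61 - 7*11/119)) = √(69 + (61 - 11/17)) = √(69 + 1026/17) = √(2199/17) = √37383/17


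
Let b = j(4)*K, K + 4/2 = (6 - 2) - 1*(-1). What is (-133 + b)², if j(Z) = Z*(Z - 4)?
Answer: 17689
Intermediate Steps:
j(Z) = Z*(-4 + Z)
K = 3 (K = -2 + ((6 - 2) - 1*(-1)) = -2 + (4 + 1) = -2 + 5 = 3)
b = 0 (b = (4*(-4 + 4))*3 = (4*0)*3 = 0*3 = 0)
(-133 + b)² = (-133 + 0)² = (-133)² = 17689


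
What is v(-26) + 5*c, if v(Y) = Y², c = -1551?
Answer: -7079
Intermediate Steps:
v(-26) + 5*c = (-26)² + 5*(-1551) = 676 - 7755 = -7079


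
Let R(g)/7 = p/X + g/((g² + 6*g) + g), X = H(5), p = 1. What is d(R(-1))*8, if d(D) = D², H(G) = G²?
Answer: 94178/5625 ≈ 16.743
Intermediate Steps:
X = 25 (X = 5² = 25)
R(g) = 7/25 + 7*g/(g² + 7*g) (R(g) = 7*(1/25 + g/((g² + 6*g) + g)) = 7*(1*(1/25) + g/(g² + 7*g)) = 7*(1/25 + g/(g² + 7*g)) = 7/25 + 7*g/(g² + 7*g))
d(R(-1))*8 = (7*(32 - 1)/(25*(7 - 1)))²*8 = ((7/25)*31/6)²*8 = ((7/25)*(⅙)*31)²*8 = (217/150)²*8 = (47089/22500)*8 = 94178/5625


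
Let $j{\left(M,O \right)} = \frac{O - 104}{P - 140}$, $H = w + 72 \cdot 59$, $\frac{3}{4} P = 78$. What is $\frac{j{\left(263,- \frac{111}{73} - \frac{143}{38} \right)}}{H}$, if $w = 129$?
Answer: $\frac{101051}{145701576} \approx 0.00069355$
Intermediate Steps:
$P = 104$ ($P = \frac{4}{3} \cdot 78 = 104$)
$H = 4377$ ($H = 129 + 72 \cdot 59 = 129 + 4248 = 4377$)
$j{\left(M,O \right)} = \frac{26}{9} - \frac{O}{36}$ ($j{\left(M,O \right)} = \frac{O - 104}{104 - 140} = \frac{-104 + O}{-36} = \left(-104 + O\right) \left(- \frac{1}{36}\right) = \frac{26}{9} - \frac{O}{36}$)
$\frac{j{\left(263,- \frac{111}{73} - \frac{143}{38} \right)}}{H} = \frac{\frac{26}{9} - \frac{- \frac{111}{73} - \frac{143}{38}}{36}}{4377} = \left(\frac{26}{9} - \frac{\left(-111\right) \frac{1}{73} - \frac{143}{38}}{36}\right) \frac{1}{4377} = \left(\frac{26}{9} - \frac{- \frac{111}{73} - \frac{143}{38}}{36}\right) \frac{1}{4377} = \left(\frac{26}{9} - - \frac{14657}{99864}\right) \frac{1}{4377} = \left(\frac{26}{9} + \frac{14657}{99864}\right) \frac{1}{4377} = \frac{101051}{33288} \cdot \frac{1}{4377} = \frac{101051}{145701576}$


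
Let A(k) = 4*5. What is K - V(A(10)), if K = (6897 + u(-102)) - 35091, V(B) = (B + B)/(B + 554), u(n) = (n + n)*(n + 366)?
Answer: -23548370/287 ≈ -82050.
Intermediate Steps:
A(k) = 20
u(n) = 2*n*(366 + n) (u(n) = (2*n)*(366 + n) = 2*n*(366 + n))
V(B) = 2*B/(554 + B) (V(B) = (2*B)/(554 + B) = 2*B/(554 + B))
K = -82050 (K = (6897 + 2*(-102)*(366 - 102)) - 35091 = (6897 + 2*(-102)*264) - 35091 = (6897 - 53856) - 35091 = -46959 - 35091 = -82050)
K - V(A(10)) = -82050 - 2*20/(554 + 20) = -82050 - 2*20/574 = -82050 - 1*20/287 = -82050 - 20/287 = -23548370/287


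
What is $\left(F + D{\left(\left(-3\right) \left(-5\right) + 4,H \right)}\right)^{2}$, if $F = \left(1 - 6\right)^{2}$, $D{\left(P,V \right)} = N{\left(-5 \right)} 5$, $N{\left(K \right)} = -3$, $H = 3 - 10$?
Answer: $100$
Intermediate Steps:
$H = -7$ ($H = 3 - 10 = -7$)
$D{\left(P,V \right)} = -15$ ($D{\left(P,V \right)} = \left(-3\right) 5 = -15$)
$F = 25$ ($F = \left(-5\right)^{2} = 25$)
$\left(F + D{\left(\left(-3\right) \left(-5\right) + 4,H \right)}\right)^{2} = \left(25 - 15\right)^{2} = 10^{2} = 100$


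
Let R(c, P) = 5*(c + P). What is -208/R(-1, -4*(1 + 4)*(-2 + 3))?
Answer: 208/105 ≈ 1.9810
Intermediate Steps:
R(c, P) = 5*P + 5*c (R(c, P) = 5*(P + c) = 5*P + 5*c)
-208/R(-1, -4*(1 + 4)*(-2 + 3)) = -208/(5*(-4*(1 + 4)*(-2 + 3)) + 5*(-1)) = -208/(5*(-20) - 5) = -208/(-100 - 5) = -208/(-105) = -1/105*(-208) = 208/105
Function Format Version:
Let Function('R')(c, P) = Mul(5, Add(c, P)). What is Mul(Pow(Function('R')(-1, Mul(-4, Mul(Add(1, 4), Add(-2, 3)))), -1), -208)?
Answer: Rational(208, 105) ≈ 1.9810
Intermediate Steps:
Function('R')(c, P) = Add(Mul(5, P), Mul(5, c)) (Function('R')(c, P) = Mul(5, Add(P, c)) = Add(Mul(5, P), Mul(5, c)))
Mul(Pow(Function('R')(-1, Mul(-4, Mul(Add(1, 4), Add(-2, 3)))), -1), -208) = Mul(Pow(Add(Mul(5, Mul(-4, Mul(Add(1, 4), Add(-2, 3)))), Mul(5, -1)), -1), -208) = Mul(Pow(Add(Mul(5, Mul(-4, Mul(5, 1))), -5), -1), -208) = Mul(Pow(Add(Mul(5, Mul(-4, 5)), -5), -1), -208) = Mul(Pow(Add(Mul(5, -20), -5), -1), -208) = Mul(Pow(Add(-100, -5), -1), -208) = Mul(Pow(-105, -1), -208) = Mul(Rational(-1, 105), -208) = Rational(208, 105)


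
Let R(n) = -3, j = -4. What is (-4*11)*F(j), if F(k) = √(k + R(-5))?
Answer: -44*I*√7 ≈ -116.41*I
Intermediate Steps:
F(k) = √(-3 + k) (F(k) = √(k - 3) = √(-3 + k))
(-4*11)*F(j) = (-4*11)*√(-3 - 4) = -44*I*√7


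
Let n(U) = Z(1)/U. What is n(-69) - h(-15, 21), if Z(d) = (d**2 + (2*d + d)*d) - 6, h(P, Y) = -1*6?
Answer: 416/69 ≈ 6.0290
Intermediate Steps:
h(P, Y) = -6
Z(d) = -6 + 4*d**2 (Z(d) = (d**2 + (3*d)*d) - 6 = (d**2 + 3*d**2) - 6 = 4*d**2 - 6 = -6 + 4*d**2)
n(U) = -2/U (n(U) = (-6 + 4*1**2)/U = (-6 + 4*1)/U = (-6 + 4)/U = -2/U)
n(-69) - h(-15, 21) = -2/(-69) - 1*(-6) = -2*(-1/69) + 6 = 2/69 + 6 = 416/69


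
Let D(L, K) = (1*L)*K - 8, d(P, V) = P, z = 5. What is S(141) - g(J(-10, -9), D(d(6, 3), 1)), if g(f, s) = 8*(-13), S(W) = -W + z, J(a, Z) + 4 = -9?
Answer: -32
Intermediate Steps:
J(a, Z) = -13 (J(a, Z) = -4 - 9 = -13)
D(L, K) = -8 + K*L (D(L, K) = L*K - 8 = K*L - 8 = -8 + K*L)
S(W) = 5 - W (S(W) = -W + 5 = 5 - W)
g(f, s) = -104
S(141) - g(J(-10, -9), D(d(6, 3), 1)) = (5 - 1*141) - 1*(-104) = (5 - 141) + 104 = -136 + 104 = -32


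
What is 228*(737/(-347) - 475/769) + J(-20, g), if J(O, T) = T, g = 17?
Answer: -162263453/266843 ≈ -608.09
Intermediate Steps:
228*(737/(-347) - 475/769) + J(-20, g) = 228*(737/(-347) - 475/769) + 17 = 228*(737*(-1/347) - 475*1/769) + 17 = 228*(-737/347 - 475/769) + 17 = 228*(-731578/266843) + 17 = -166799784/266843 + 17 = -162263453/266843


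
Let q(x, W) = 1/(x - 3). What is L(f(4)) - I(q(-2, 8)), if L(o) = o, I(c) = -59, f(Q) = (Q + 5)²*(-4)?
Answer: -265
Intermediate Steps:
q(x, W) = 1/(-3 + x)
f(Q) = -4*(5 + Q)² (f(Q) = (5 + Q)²*(-4) = -4*(5 + Q)²)
L(f(4)) - I(q(-2, 8)) = -4*(5 + 4)² - 1*(-59) = -4*9² + 59 = -4*81 + 59 = -324 + 59 = -265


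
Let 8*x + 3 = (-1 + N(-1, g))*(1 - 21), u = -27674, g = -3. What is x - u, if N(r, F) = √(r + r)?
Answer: 221409/8 - 5*I*√2/2 ≈ 27676.0 - 3.5355*I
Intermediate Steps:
N(r, F) = √2*√r (N(r, F) = √(2*r) = √2*√r)
x = 17/8 - 5*I*√2/2 (x = -3/8 + ((-1 + √2*√(-1))*(1 - 21))/8 = -3/8 + ((-1 + √2*I)*(-20))/8 = -3/8 + ((-1 + I*√2)*(-20))/8 = -3/8 + (20 - 20*I*√2)/8 = -3/8 + (5/2 - 5*I*√2/2) = 17/8 - 5*I*√2/2 ≈ 2.125 - 3.5355*I)
x - u = (17/8 - 5*I*√2/2) - 1*(-27674) = (17/8 - 5*I*√2/2) + 27674 = 221409/8 - 5*I*√2/2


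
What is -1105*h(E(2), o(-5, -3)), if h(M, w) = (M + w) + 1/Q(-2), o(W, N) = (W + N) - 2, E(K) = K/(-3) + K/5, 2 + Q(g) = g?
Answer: 139451/12 ≈ 11621.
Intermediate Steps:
Q(g) = -2 + g
E(K) = -2*K/15 (E(K) = K*(-⅓) + K*(⅕) = -K/3 + K/5 = -2*K/15)
o(W, N) = -2 + N + W (o(W, N) = (N + W) - 2 = -2 + N + W)
h(M, w) = -¼ + M + w (h(M, w) = (M + w) + 1/(-2 - 2) = (M + w) + 1/(-4) = (M + w) - ¼ = -¼ + M + w)
-1105*h(E(2), o(-5, -3)) = -1105*(-¼ - 2/15*2 + (-2 - 3 - 5)) = -1105*(-¼ - 4/15 - 10) = -1105*(-631/60) = 139451/12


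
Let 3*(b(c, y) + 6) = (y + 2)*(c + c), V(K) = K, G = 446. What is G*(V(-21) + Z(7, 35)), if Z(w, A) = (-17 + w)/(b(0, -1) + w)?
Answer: -13826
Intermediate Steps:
b(c, y) = -6 + 2*c*(2 + y)/3 (b(c, y) = -6 + ((y + 2)*(c + c))/3 = -6 + ((2 + y)*(2*c))/3 = -6 + (2*c*(2 + y))/3 = -6 + 2*c*(2 + y)/3)
Z(w, A) = (-17 + w)/(-6 + w) (Z(w, A) = (-17 + w)/((-6 + (4/3)*0 + (⅔)*0*(-1)) + w) = (-17 + w)/((-6 + 0 + 0) + w) = (-17 + w)/(-6 + w))
G*(V(-21) + Z(7, 35)) = 446*(-21 + (-17 + 7)/(-6 + 7)) = 446*(-21 - 10/1) = 446*(-21 + 1*(-10)) = 446*(-21 - 10) = 446*(-31) = -13826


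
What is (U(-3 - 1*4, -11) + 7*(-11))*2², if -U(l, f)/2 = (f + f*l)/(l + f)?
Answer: -836/3 ≈ -278.67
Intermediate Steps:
U(l, f) = -2*(f + f*l)/(f + l) (U(l, f) = -2*(f + f*l)/(l + f) = -2*(f + f*l)/(f + l))
(U(-3 - 1*4, -11) + 7*(-11))*2² = (-2*(-11)*(1 + (-3 - 1*4))/(-11 + (-3 - 1*4)) + 7*(-11))*2² = (-2*(-11)*(1 + (-3 - 4))/(-11 + (-3 - 4)) - 77)*4 = (-2*(-11)*(1 - 7)/(-11 - 7) - 77)*4 = (-2*(-11)*(-6)/(-18) - 77)*4 = (-2*(-11)*(-1/18)*(-6) - 77)*4 = (22/3 - 77)*4 = -209/3*4 = -836/3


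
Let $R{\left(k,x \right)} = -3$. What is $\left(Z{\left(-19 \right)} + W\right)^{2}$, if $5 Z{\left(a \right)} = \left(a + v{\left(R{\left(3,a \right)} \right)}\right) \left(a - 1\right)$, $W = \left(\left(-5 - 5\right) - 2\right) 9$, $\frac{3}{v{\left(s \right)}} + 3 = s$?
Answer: $900$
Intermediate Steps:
$v{\left(s \right)} = \frac{3}{-3 + s}$
$W = -108$ ($W = \left(-10 - 2\right) 9 = \left(-12\right) 9 = -108$)
$Z{\left(a \right)} = \frac{\left(-1 + a\right) \left(- \frac{1}{2} + a\right)}{5}$ ($Z{\left(a \right)} = \frac{\left(a + \frac{3}{-3 - 3}\right) \left(a - 1\right)}{5} = \frac{\left(a + \frac{3}{-6}\right) \left(-1 + a\right)}{5} = \frac{\left(a + 3 \left(- \frac{1}{6}\right)\right) \left(-1 + a\right)}{5} = \frac{\left(a - \frac{1}{2}\right) \left(-1 + a\right)}{5} = \frac{\left(- \frac{1}{2} + a\right) \left(-1 + a\right)}{5} = \frac{\left(-1 + a\right) \left(- \frac{1}{2} + a\right)}{5}$)
$\left(Z{\left(-19 \right)} + W\right)^{2} = \left(\left(\frac{1}{10} - - \frac{57}{10} + \frac{\left(-19\right)^{2}}{5}\right) - 108\right)^{2} = \left(\left(\frac{1}{10} + \frac{57}{10} + \frac{1}{5} \cdot 361\right) - 108\right)^{2} = \left(\left(\frac{1}{10} + \frac{57}{10} + \frac{361}{5}\right) - 108\right)^{2} = \left(78 - 108\right)^{2} = \left(-30\right)^{2} = 900$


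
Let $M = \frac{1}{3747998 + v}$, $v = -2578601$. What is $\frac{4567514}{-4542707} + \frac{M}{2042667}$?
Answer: $- \frac{10910368904403654979}{10851112704774949893} \approx -1.0055$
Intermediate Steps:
$M = \frac{1}{1169397}$ ($M = \frac{1}{3747998 - 2578601} = \frac{1}{1169397} \approx 8.5514 \cdot 10^{-7}$)
$\frac{4567514}{-4542707} + \frac{M}{2042667} = \frac{4567514}{-4542707} + \frac{1}{1169397 \cdot 2042667} = 4567514 \left(- \frac{1}{4542707}\right) + \frac{1}{1169397} \cdot \frac{1}{2042667} = - \frac{4567514}{4542707} + \frac{1}{2388688661799} = - \frac{10910368904403654979}{10851112704774949893}$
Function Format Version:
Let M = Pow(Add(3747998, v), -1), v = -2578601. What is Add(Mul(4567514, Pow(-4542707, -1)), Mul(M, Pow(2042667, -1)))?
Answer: Rational(-10910368904403654979, 10851112704774949893) ≈ -1.0055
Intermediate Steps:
M = Rational(1, 1169397) (M = Pow(Add(3747998, -2578601), -1) = Pow(1169397, -1) = Rational(1, 1169397) ≈ 8.5514e-7)
Add(Mul(4567514, Pow(-4542707, -1)), Mul(M, Pow(2042667, -1))) = Add(Mul(4567514, Pow(-4542707, -1)), Mul(Rational(1, 1169397), Pow(2042667, -1))) = Add(Mul(4567514, Rational(-1, 4542707)), Mul(Rational(1, 1169397), Rational(1, 2042667))) = Add(Rational(-4567514, 4542707), Rational(1, 2388688661799)) = Rational(-10910368904403654979, 10851112704774949893)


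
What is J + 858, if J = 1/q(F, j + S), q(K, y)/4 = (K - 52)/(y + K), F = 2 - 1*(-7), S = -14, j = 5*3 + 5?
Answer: 147561/172 ≈ 857.91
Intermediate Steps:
j = 20 (j = 15 + 5 = 20)
F = 9 (F = 2 + 7 = 9)
q(K, y) = 4*(-52 + K)/(K + y) (q(K, y) = 4*((K - 52)/(y + K)) = 4*((-52 + K)/(K + y)) = 4*(-52 + K)/(K + y))
J = -15/172 (J = 1/(4*(-52 + 9)/(9 + (20 - 14))) = 1/(4*(-43)/(9 + 6)) = 1/(4*(-43)/15) = 1/(4*(1/15)*(-43)) = 1/(-172/15) = -15/172 ≈ -0.087209)
J + 858 = -15/172 + 858 = 147561/172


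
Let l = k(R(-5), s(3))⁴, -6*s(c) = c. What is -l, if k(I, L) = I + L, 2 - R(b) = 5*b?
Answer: -7890481/16 ≈ -4.9316e+5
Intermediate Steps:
R(b) = 2 - 5*b
s(c) = -c/6
l = 7890481/16 (l = ((2 - 5*(-5)) - ⅙*3)⁴ = ((2 + 25) - ½)⁴ = (27 - ½)⁴ = (53/2)⁴ = 7890481/16 ≈ 4.9316e+5)
-l = -1*7890481/16 = -7890481/16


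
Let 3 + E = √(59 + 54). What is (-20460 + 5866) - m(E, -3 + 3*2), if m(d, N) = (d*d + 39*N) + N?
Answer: -14836 + 6*√113 ≈ -14772.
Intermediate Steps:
E = -3 + √113 (E = -3 + √(59 + 54) = -3 + √113 ≈ 7.6301)
m(d, N) = d² + 40*N (m(d, N) = (d² + 39*N) + N = d² + 40*N)
(-20460 + 5866) - m(E, -3 + 3*2) = (-20460 + 5866) - ((-3 + √113)² + 40*(-3 + 3*2)) = -14594 - ((-3 + √113)² + 40*(-3 + 6)) = -14594 - ((-3 + √113)² + 40*3) = -14594 - ((-3 + √113)² + 120) = -14594 - (120 + (-3 + √113)²) = -14594 + (-120 - (-3 + √113)²) = -14714 - (-3 + √113)²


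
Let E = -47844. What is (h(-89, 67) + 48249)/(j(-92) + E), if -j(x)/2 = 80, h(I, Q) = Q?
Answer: -12079/12001 ≈ -1.0065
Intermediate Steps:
j(x) = -160 (j(x) = -2*80 = -160)
(h(-89, 67) + 48249)/(j(-92) + E) = (67 + 48249)/(-160 - 47844) = 48316/(-48004) = 48316*(-1/48004) = -12079/12001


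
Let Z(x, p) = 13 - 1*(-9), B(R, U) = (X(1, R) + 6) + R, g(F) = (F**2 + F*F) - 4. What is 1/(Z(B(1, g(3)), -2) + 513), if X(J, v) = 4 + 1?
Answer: 1/535 ≈ 0.0018692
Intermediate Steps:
X(J, v) = 5
g(F) = -4 + 2*F**2 (g(F) = (F**2 + F**2) - 4 = 2*F**2 - 4 = -4 + 2*F**2)
B(R, U) = 11 + R (B(R, U) = (5 + 6) + R = 11 + R)
Z(x, p) = 22 (Z(x, p) = 13 + 9 = 22)
1/(Z(B(1, g(3)), -2) + 513) = 1/(22 + 513) = 1/535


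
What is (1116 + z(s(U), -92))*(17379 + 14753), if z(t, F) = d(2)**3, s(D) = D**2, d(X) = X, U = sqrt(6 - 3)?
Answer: 36116368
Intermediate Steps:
U = sqrt(3) ≈ 1.7320
z(t, F) = 8 (z(t, F) = 2**3 = 8)
(1116 + z(s(U), -92))*(17379 + 14753) = (1116 + 8)*(17379 + 14753) = 1124*32132 = 36116368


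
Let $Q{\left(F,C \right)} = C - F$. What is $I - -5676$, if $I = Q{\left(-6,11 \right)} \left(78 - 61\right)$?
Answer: $5965$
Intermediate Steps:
$I = 289$ ($I = \left(11 - -6\right) \left(78 - 61\right) = \left(11 + 6\right) 17 = 17 \cdot 17 = 289$)
$I - -5676 = 289 - -5676 = 289 + 5676 = 5965$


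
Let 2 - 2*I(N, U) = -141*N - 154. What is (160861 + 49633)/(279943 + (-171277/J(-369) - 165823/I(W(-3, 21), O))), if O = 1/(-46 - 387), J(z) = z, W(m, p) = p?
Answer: 267223527/355843679 ≈ 0.75096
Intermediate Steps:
O = -1/433 (O = 1/(-433) = -1/433 ≈ -0.0023095)
I(N, U) = 78 + 141*N/2 (I(N, U) = 1 - (-141*N - 154)/2 = 1 - (-154 - 141*N)/2 = 1 + (77 + 141*N/2) = 78 + 141*N/2)
(160861 + 49633)/(279943 + (-171277/J(-369) - 165823/I(W(-3, 21), O))) = (160861 + 49633)/(279943 + (-171277/(-369) - 165823/(78 + (141/2)*21))) = 210494/(279943 + (-171277*(-1/369) - 165823/(78 + 2961/2))) = 210494/(279943 + (171277/369 - 165823/3117/2)) = 210494/(279943 + (171277/369 - 165823*2/3117)) = 210494/(279943 + (171277/369 - 331646/3117)) = 210494/(279943 + 137164345/383391) = 210494/(107464791058/383391) = 210494*(383391/107464791058) = 267223527/355843679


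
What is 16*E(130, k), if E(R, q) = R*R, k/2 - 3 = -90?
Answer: 270400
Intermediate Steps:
k = -174 (k = 6 + 2*(-90) = 6 - 180 = -174)
E(R, q) = R²
16*E(130, k) = 16*130² = 16*16900 = 270400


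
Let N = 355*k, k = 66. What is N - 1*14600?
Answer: 8830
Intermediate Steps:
N = 23430 (N = 355*66 = 23430)
N - 1*14600 = 23430 - 1*14600 = 23430 - 14600 = 8830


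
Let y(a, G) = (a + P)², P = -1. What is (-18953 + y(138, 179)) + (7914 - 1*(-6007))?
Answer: 13737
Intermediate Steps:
y(a, G) = (-1 + a)² (y(a, G) = (a - 1)² = (-1 + a)²)
(-18953 + y(138, 179)) + (7914 - 1*(-6007)) = (-18953 + (-1 + 138)²) + (7914 - 1*(-6007)) = (-18953 + 137²) + (7914 + 6007) = (-18953 + 18769) + 13921 = -184 + 13921 = 13737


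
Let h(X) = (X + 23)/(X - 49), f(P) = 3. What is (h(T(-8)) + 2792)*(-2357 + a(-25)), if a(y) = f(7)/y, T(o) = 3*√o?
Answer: -406813042608/61825 + 25456896*I*√2/61825 ≈ -6.5801e+6 + 582.31*I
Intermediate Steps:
h(X) = (23 + X)/(-49 + X)
a(y) = 3/y
(h(T(-8)) + 2792)*(-2357 + a(-25)) = ((23 + 3*√(-8))/(-49 + 3*√(-8)) + 2792)*(-2357 + 3/(-25)) = ((23 + 3*(2*I*√2))/(-49 + 3*(2*I*√2)) + 2792)*(-2357 + 3*(-1/25)) = ((23 + 6*I*√2)/(-49 + 6*I*√2) + 2792)*(-2357 - 3/25) = (2792 + (23 + 6*I*√2)/(-49 + 6*I*√2))*(-58928/25) = -164526976/25 - 58928*(23 + 6*I*√2)/(25*(-49 + 6*I*√2))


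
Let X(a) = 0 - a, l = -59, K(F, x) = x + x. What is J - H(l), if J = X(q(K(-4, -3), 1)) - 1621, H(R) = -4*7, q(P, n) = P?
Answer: -1587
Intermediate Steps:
K(F, x) = 2*x
H(R) = -28
X(a) = -a
J = -1615 (J = -2*(-3) - 1621 = -1*(-6) - 1621 = 6 - 1621 = -1615)
J - H(l) = -1615 - 1*(-28) = -1615 + 28 = -1587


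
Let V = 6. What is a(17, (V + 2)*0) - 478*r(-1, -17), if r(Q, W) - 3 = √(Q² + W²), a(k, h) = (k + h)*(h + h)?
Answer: -1434 - 478*√290 ≈ -9574.0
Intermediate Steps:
a(k, h) = 2*h*(h + k) (a(k, h) = (h + k)*(2*h) = 2*h*(h + k))
r(Q, W) = 3 + √(Q² + W²)
a(17, (V + 2)*0) - 478*r(-1, -17) = 2*((6 + 2)*0)*((6 + 2)*0 + 17) - 478*(3 + √((-1)² + (-17)²)) = 2*(8*0)*(8*0 + 17) - 478*(3 + √(1 + 289)) = 2*0*(0 + 17) - 478*(3 + √290) = 2*0*17 + (-1434 - 478*√290) = 0 + (-1434 - 478*√290) = -1434 - 478*√290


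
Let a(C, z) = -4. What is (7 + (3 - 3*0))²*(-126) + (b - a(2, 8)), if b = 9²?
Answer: -12515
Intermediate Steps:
b = 81
(7 + (3 - 3*0))²*(-126) + (b - a(2, 8)) = (7 + (3 - 3*0))²*(-126) + (81 - 1*(-4)) = (7 + (3 + 0))²*(-126) + (81 + 4) = (7 + 3)²*(-126) + 85 = 10²*(-126) + 85 = 100*(-126) + 85 = -12600 + 85 = -12515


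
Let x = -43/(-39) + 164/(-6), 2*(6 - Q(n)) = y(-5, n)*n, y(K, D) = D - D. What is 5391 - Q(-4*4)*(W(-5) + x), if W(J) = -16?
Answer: 73377/13 ≈ 5644.4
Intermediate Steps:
y(K, D) = 0
Q(n) = 6 (Q(n) = 6 - 0*n = 6 - ½*0 = 6 + 0 = 6)
x = -341/13 (x = -43*(-1/39) + 164*(-⅙) = 43/39 - 82/3 = -341/13 ≈ -26.231)
5391 - Q(-4*4)*(W(-5) + x) = 5391 - 6*(-16 - 341/13) = 5391 - 6*(-549)/13 = 5391 - 1*(-3294/13) = 5391 + 3294/13 = 73377/13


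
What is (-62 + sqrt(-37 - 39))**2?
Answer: 3768 - 248*I*sqrt(19) ≈ 3768.0 - 1081.0*I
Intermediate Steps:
(-62 + sqrt(-37 - 39))**2 = (-62 + sqrt(-76))**2 = (-62 + 2*I*sqrt(19))**2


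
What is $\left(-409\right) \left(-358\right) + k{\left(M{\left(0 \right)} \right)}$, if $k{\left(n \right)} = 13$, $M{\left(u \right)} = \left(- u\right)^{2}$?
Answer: $146435$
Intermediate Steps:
$M{\left(u \right)} = u^{2}$
$\left(-409\right) \left(-358\right) + k{\left(M{\left(0 \right)} \right)} = \left(-409\right) \left(-358\right) + 13 = 146422 + 13 = 146435$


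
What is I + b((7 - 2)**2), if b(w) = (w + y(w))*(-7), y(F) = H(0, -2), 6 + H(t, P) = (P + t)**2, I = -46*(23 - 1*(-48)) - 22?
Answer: -3449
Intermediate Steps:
I = -3288 (I = -46*(23 + 48) - 22 = -46*71 - 22 = -3266 - 22 = -3288)
H(t, P) = -6 + (P + t)**2
y(F) = -2 (y(F) = -6 + (-2 + 0)**2 = -6 + (-2)**2 = -6 + 4 = -2)
b(w) = 14 - 7*w (b(w) = (w - 2)*(-7) = (-2 + w)*(-7) = 14 - 7*w)
I + b((7 - 2)**2) = -3288 + (14 - 7*(7 - 2)**2) = -3288 + (14 - 7*5**2) = -3288 + (14 - 7*25) = -3288 + (14 - 175) = -3288 - 161 = -3449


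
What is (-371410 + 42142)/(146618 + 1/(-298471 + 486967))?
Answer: -62065700928/27636906529 ≈ -2.2458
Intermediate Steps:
(-371410 + 42142)/(146618 + 1/(-298471 + 486967)) = -329268/(146618 + 1/188496) = -329268/27636906529/188496 = -329268*188496/27636906529 = -62065700928/27636906529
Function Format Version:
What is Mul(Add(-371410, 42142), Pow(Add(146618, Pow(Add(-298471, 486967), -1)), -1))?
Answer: Rational(-62065700928, 27636906529) ≈ -2.2458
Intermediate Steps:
Mul(Add(-371410, 42142), Pow(Add(146618, Pow(Add(-298471, 486967), -1)), -1)) = Mul(-329268, Pow(Add(146618, Pow(188496, -1)), -1)) = Mul(-329268, Pow(Add(146618, Rational(1, 188496)), -1)) = Mul(-329268, Pow(Rational(27636906529, 188496), -1)) = Mul(-329268, Rational(188496, 27636906529)) = Rational(-62065700928, 27636906529)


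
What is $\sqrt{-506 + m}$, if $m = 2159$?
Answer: $\sqrt{1653} \approx 40.657$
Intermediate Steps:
$\sqrt{-506 + m} = \sqrt{-506 + 2159} = \sqrt{1653}$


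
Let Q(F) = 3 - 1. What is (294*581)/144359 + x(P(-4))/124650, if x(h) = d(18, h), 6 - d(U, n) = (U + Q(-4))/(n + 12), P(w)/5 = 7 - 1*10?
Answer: 31940690471/26991524025 ≈ 1.1834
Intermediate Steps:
Q(F) = 2
P(w) = -15 (P(w) = 5*(7 - 1*10) = 5*(7 - 10) = 5*(-3) = -15)
d(U, n) = 6 - (2 + U)/(12 + n) (d(U, n) = 6 - (U + 2)/(n + 12) = 6 - (2 + U)/(12 + n))
x(h) = (52 + 6*h)/(12 + h) (x(h) = (70 - 1*18 + 6*h)/(12 + h) = (70 - 18 + 6*h)/(12 + h) = (52 + 6*h)/(12 + h))
(294*581)/144359 + x(P(-4))/124650 = (294*581)/144359 + (2*(26 + 3*(-15))/(12 - 15))/124650 = 170814*(1/144359) + (2*(26 - 45)/(-3))*(1/124650) = 170814/144359 + (2*(-⅓)*(-19))*(1/124650) = 170814/144359 + (38/3)*(1/124650) = 170814/144359 + 19/186975 = 31940690471/26991524025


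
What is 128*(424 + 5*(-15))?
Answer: 44672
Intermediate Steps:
128*(424 + 5*(-15)) = 128*(424 - 75) = 128*349 = 44672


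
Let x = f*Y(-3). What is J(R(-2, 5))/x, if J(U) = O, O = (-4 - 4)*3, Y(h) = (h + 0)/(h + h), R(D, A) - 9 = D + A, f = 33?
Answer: -16/11 ≈ -1.4545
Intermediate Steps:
R(D, A) = 9 + A + D (R(D, A) = 9 + (D + A) = 9 + (A + D) = 9 + A + D)
Y(h) = ½ (Y(h) = h/((2*h)) = h*(1/(2*h)) = ½)
x = 33/2 (x = 33*(½) = 33/2 ≈ 16.500)
O = -24 (O = -8*3 = -24)
J(U) = -24
J(R(-2, 5))/x = -24/33/2 = -24*2/33 = -16/11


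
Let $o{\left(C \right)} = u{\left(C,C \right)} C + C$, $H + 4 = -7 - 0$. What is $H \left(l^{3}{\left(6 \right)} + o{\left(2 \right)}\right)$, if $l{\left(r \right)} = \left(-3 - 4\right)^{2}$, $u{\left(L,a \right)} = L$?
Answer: $-1294205$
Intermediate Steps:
$H = -11$ ($H = -4 - 7 = -11$)
$l{\left(r \right)} = 49$ ($l{\left(r \right)} = \left(-7\right)^{2} = 49$)
$o{\left(C \right)} = C + C^{2}$ ($o{\left(C \right)} = C C + C = C^{2} + C = C + C^{2}$)
$H \left(l^{3}{\left(6 \right)} + o{\left(2 \right)}\right) = - 11 \left(49^{3} + 2 \left(1 + 2\right)\right) = - 11 \left(117649 + 2 \cdot 3\right) = - 11 \left(117649 + 6\right) = \left(-11\right) 117655 = -1294205$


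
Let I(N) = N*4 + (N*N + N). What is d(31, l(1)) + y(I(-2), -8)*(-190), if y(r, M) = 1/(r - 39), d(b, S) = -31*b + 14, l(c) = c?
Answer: -8485/9 ≈ -942.78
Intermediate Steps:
d(b, S) = 14 - 31*b
I(N) = N² + 5*N (I(N) = 4*N + (N² + N) = 4*N + (N + N²) = N² + 5*N)
y(r, M) = 1/(-39 + r)
d(31, l(1)) + y(I(-2), -8)*(-190) = (14 - 31*31) - 190/(-39 - 2*(5 - 2)) = (14 - 961) - 190/(-39 - 2*3) = -947 - 190/(-39 - 6) = -947 - 190/(-45) = -947 - 1/45*(-190) = -947 + 38/9 = -8485/9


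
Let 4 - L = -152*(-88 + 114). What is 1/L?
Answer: 1/3956 ≈ 0.00025278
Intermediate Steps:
L = 3956 (L = 4 - (-152)*(-88 + 114) = 4 - (-152)*26 = 4 - 1*(-3952) = 4 + 3952 = 3956)
1/L = 1/3956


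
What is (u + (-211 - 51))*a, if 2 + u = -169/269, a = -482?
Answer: 34311170/269 ≈ 1.2755e+5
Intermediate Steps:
u = -707/269 (u = -2 - 169/269 = -707/269 ≈ -2.6283)
(u + (-211 - 51))*a = (-707/269 + (-211 - 51))*(-482) = (-707/269 - 262)*(-482) = -71185/269*(-482) = 34311170/269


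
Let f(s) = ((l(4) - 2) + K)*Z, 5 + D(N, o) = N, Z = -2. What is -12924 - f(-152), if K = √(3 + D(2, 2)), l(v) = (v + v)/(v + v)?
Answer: -12926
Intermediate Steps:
D(N, o) = -5 + N
l(v) = 1 (l(v) = (2*v)/((2*v)) = (2*v)*(1/(2*v)) = 1)
K = 0 (K = √(3 + (-5 + 2)) = √(3 - 3) = √0 = 0)
f(s) = 2 (f(s) = ((1 - 2) + 0)*(-2) = (-1 + 0)*(-2) = -1*(-2) = 2)
-12924 - f(-152) = -12924 - 1*2 = -12924 - 2 = -12926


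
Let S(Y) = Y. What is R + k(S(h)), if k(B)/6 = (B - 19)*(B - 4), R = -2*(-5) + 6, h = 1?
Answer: 340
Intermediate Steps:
R = 16 (R = 10 + 6 = 16)
k(B) = 6*(-19 + B)*(-4 + B) (k(B) = 6*((B - 19)*(B - 4)) = 6*((-19 + B)*(-4 + B)) = 6*(-19 + B)*(-4 + B))
R + k(S(h)) = 16 + (456 - 138*1 + 6*1²) = 16 + (456 - 138 + 6*1) = 16 + (456 - 138 + 6) = 16 + 324 = 340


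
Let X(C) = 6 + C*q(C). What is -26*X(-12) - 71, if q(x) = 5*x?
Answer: -18947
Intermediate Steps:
X(C) = 6 + 5*C² (X(C) = 6 + C*(5*C) = 6 + 5*C²)
-26*X(-12) - 71 = -26*(6 + 5*(-12)²) - 71 = -26*(6 + 5*144) - 71 = -26*(6 + 720) - 71 = -26*726 - 71 = -18876 - 71 = -18947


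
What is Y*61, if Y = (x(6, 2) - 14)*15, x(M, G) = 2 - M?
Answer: -16470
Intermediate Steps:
Y = -270 (Y = ((2 - 1*6) - 14)*15 = ((2 - 6) - 14)*15 = (-4 - 14)*15 = -18*15 = -270)
Y*61 = -270*61 = -16470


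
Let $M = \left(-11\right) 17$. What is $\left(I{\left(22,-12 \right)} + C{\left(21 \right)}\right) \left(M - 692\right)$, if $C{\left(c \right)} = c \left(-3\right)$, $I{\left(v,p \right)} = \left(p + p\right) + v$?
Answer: $57135$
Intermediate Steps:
$M = -187$
$I{\left(v,p \right)} = v + 2 p$ ($I{\left(v,p \right)} = 2 p + v = v + 2 p$)
$C{\left(c \right)} = - 3 c$
$\left(I{\left(22,-12 \right)} + C{\left(21 \right)}\right) \left(M - 692\right) = \left(\left(22 + 2 \left(-12\right)\right) - 63\right) \left(-187 - 692\right) = \left(\left(22 - 24\right) - 63\right) \left(-187 - 692\right) = \left(-2 - 63\right) \left(-879\right) = \left(-65\right) \left(-879\right) = 57135$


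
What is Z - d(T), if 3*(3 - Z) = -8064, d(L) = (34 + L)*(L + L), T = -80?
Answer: -4669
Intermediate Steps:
d(L) = 2*L*(34 + L) (d(L) = (34 + L)*(2*L) = 2*L*(34 + L))
Z = 2691 (Z = 3 - 1/3*(-8064) = 3 + 2688 = 2691)
Z - d(T) = 2691 - 2*(-80)*(34 - 80) = 2691 - 2*(-80)*(-46) = 2691 - 1*7360 = 2691 - 7360 = -4669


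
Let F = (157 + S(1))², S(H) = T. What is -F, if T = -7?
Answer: -22500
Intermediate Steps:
S(H) = -7
F = 22500 (F = (157 - 7)² = 150² = 22500)
-F = -1*22500 = -22500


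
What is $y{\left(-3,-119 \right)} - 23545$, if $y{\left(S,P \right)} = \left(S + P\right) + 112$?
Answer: $-23555$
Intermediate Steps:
$y{\left(S,P \right)} = 112 + P + S$ ($y{\left(S,P \right)} = \left(P + S\right) + 112 = 112 + P + S$)
$y{\left(-3,-119 \right)} - 23545 = \left(112 - 119 - 3\right) - 23545 = -10 - 23545 = -23555$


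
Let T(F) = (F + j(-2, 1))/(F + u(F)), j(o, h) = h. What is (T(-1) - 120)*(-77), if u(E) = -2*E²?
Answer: 9240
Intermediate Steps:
T(F) = (1 + F)/(F - 2*F²) (T(F) = (F + 1)/(F - 2*F²) = (1 + F)/(F - 2*F²))
(T(-1) - 120)*(-77) = ((-1 - 1*(-1))/((-1)*(-1 + 2*(-1))) - 120)*(-77) = (-(-1 + 1)/(-1 - 2) - 120)*(-77) = (-1*0/(-3) - 120)*(-77) = (-1*(-⅓)*0 - 120)*(-77) = (0 - 120)*(-77) = -120*(-77) = 9240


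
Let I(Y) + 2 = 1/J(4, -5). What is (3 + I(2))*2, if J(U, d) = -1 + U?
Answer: 8/3 ≈ 2.6667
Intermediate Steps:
I(Y) = -5/3 (I(Y) = -2 + 1/(-1 + 4) = -2 + 1/3 = -2 + 1*(⅓) = -2 + ⅓ = -5/3)
(3 + I(2))*2 = (3 - 5/3)*2 = (4/3)*2 = 8/3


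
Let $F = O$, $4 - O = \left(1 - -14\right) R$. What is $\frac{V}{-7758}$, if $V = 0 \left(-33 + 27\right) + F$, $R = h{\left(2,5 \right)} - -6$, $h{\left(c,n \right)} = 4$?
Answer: $\frac{73}{3879} \approx 0.018819$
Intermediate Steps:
$R = 10$ ($R = 4 - -6 = 4 + 6 = 10$)
$O = -146$ ($O = 4 - \left(1 - -14\right) 10 = 4 - \left(1 + 14\right) 10 = 4 - 15 \cdot 10 = 4 - 150 = -146$)
$F = -146$
$V = -146$ ($V = 0 \left(-33 + 27\right) - 146 = 0 \left(-6\right) - 146 = 0 - 146 = -146$)
$\frac{V}{-7758} = - \frac{146}{-7758} = \left(-146\right) \left(- \frac{1}{7758}\right) = \frac{73}{3879}$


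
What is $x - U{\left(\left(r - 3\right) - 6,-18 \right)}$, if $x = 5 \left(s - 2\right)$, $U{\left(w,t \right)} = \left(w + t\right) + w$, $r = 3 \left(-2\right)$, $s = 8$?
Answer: $78$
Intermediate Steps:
$r = -6$
$U{\left(w,t \right)} = t + 2 w$ ($U{\left(w,t \right)} = \left(t + w\right) + w = t + 2 w$)
$x = 30$ ($x = 5 \left(8 - 2\right) = 5 \cdot 6 = 30$)
$x - U{\left(\left(r - 3\right) - 6,-18 \right)} = 30 - \left(-18 + 2 \left(\left(-6 - 3\right) - 6\right)\right) = 30 - \left(-18 + 2 \left(-9 - 6\right)\right) = 30 - \left(-18 + 2 \left(-15\right)\right) = 30 - \left(-18 - 30\right) = 30 - -48 = 30 + 48 = 78$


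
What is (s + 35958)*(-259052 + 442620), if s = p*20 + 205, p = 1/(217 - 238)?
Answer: 19914584272/3 ≈ 6.6382e+9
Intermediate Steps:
p = -1/21 (p = 1/(-21) = -1/21 ≈ -0.047619)
s = 4285/21 (s = -1/21*20 + 205 = -20/21 + 205 = 4285/21 ≈ 204.05)
(s + 35958)*(-259052 + 442620) = (4285/21 + 35958)*(-259052 + 442620) = (759403/21)*183568 = 19914584272/3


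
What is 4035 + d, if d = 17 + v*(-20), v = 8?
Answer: 3892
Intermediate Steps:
d = -143 (d = 17 + 8*(-20) = 17 - 160 = -143)
4035 + d = 4035 - 143 = 3892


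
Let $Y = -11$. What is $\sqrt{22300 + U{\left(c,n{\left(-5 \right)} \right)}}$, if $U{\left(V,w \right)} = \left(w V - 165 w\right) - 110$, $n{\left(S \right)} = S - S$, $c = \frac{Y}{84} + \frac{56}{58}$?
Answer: $\sqrt{22190} \approx 148.96$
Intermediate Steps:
$c = \frac{2033}{2436}$ ($c = - \frac{11}{84} + \frac{56}{58} = \left(-11\right) \frac{1}{84} + 56 \cdot \frac{1}{58} = - \frac{11}{84} + \frac{28}{29} = \frac{2033}{2436} \approx 0.83457$)
$n{\left(S \right)} = 0$
$U{\left(V,w \right)} = -110 - 165 w + V w$ ($U{\left(V,w \right)} = \left(V w - 165 w\right) - 110 = \left(- 165 w + V w\right) - 110 = -110 - 165 w + V w$)
$\sqrt{22300 + U{\left(c,n{\left(-5 \right)} \right)}} = \sqrt{22300 - 110} = \sqrt{22190}$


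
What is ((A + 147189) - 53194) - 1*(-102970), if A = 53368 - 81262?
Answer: 169071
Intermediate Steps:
A = -27894
((A + 147189) - 53194) - 1*(-102970) = ((-27894 + 147189) - 53194) - 1*(-102970) = (119295 - 53194) + 102970 = 66101 + 102970 = 169071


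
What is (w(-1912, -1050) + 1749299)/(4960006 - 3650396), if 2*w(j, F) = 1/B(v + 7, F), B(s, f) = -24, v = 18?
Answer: 83966351/62861280 ≈ 1.3357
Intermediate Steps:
w(j, F) = -1/48 (w(j, F) = (½)/(-24) = (½)*(-1/24) = -1/48)
(w(-1912, -1050) + 1749299)/(4960006 - 3650396) = (-1/48 + 1749299)/(4960006 - 3650396) = (83966351/48)/1309610 = (83966351/48)*(1/1309610) = 83966351/62861280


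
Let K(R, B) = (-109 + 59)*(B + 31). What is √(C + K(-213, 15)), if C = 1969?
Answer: I*√331 ≈ 18.193*I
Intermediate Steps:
K(R, B) = -1550 - 50*B (K(R, B) = -50*(31 + B) = -1550 - 50*B)
√(C + K(-213, 15)) = √(1969 + (-1550 - 50*15)) = √(1969 + (-1550 - 750)) = √(1969 - 2300) = √(-331) = I*√331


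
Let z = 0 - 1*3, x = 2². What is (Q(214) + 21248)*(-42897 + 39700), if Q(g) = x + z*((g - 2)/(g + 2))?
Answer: -1222798151/18 ≈ -6.7933e+7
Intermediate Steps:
x = 4
z = -3 (z = 0 - 3 = -3)
Q(g) = 4 - 3*(-2 + g)/(2 + g) (Q(g) = 4 - 3*(g - 2)/(g + 2) = 4 - 3*(-2 + g)/(2 + g))
(Q(214) + 21248)*(-42897 + 39700) = ((14 + 214)/(2 + 214) + 21248)*(-42897 + 39700) = (228/216 + 21248)*(-3197) = ((1/216)*228 + 21248)*(-3197) = (19/18 + 21248)*(-3197) = (382483/18)*(-3197) = -1222798151/18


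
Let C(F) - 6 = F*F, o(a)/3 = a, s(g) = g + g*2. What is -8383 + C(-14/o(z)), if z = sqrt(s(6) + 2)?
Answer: -376916/45 ≈ -8375.9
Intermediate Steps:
s(g) = 3*g (s(g) = g + 2*g = 3*g)
z = 2*sqrt(5) (z = sqrt(3*6 + 2) = sqrt(18 + 2) = sqrt(20) = 2*sqrt(5) ≈ 4.4721)
o(a) = 3*a
C(F) = 6 + F**2 (C(F) = 6 + F*F = 6 + F**2)
-8383 + C(-14/o(z)) = -8383 + (6 + (-14*sqrt(5)/30)**2) = -8383 + (6 + (-7*sqrt(5)/15)**2) = -8383 + (6 + 49/45) = -8383 + 319/45 = -376916/45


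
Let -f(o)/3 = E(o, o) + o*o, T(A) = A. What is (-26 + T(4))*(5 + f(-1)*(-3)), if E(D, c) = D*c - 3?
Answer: 88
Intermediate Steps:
E(D, c) = -3 + D*c
f(o) = 9 - 6*o**2 (f(o) = -3*((-3 + o*o) + o*o) = -3*((-3 + o**2) + o**2) = -3*(-3 + 2*o**2) = 9 - 6*o**2)
(-26 + T(4))*(5 + f(-1)*(-3)) = (-26 + 4)*(5 + (9 - 6*(-1)**2)*(-3)) = -22*(5 + (9 - 6*1)*(-3)) = -22*(5 + (9 - 6)*(-3)) = -22*(5 + 3*(-3)) = -22*(5 - 9) = -22*(-4) = 88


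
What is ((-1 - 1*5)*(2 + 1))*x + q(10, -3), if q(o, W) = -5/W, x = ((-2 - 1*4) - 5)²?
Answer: -6529/3 ≈ -2176.3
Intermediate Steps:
x = 121 (x = ((-2 - 4) - 5)² = (-6 - 5)² = (-11)² = 121)
((-1 - 1*5)*(2 + 1))*x + q(10, -3) = ((-1 - 1*5)*(2 + 1))*121 - 5/(-3) = ((-1 - 5)*3)*121 - 5*(-⅓) = -6*3*121 + 5/3 = -18*121 + 5/3 = -2178 + 5/3 = -6529/3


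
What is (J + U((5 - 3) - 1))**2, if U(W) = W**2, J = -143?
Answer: 20164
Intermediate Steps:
(J + U((5 - 3) - 1))**2 = (-143 + ((5 - 3) - 1)**2)**2 = (-143 + (2 - 1)**2)**2 = (-143 + 1**2)**2 = (-143 + 1)**2 = (-142)**2 = 20164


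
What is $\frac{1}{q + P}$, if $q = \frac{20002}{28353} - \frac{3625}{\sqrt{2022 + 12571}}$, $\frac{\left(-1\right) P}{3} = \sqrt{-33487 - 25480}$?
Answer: $- \frac{413755329}{-291889186 + 102779625 \sqrt{14593} + 1241265987 i \sqrt{58967}} \approx -5.5125 \cdot 10^{-5} + 0.0013705 i$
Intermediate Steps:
$P = - 3 i \sqrt{58967}$ ($P = - 3 \sqrt{-33487 - 25480} = - 3 \sqrt{-58967} = - 3 i \sqrt{58967} \approx - 728.49 i$)
$q = \frac{20002}{28353} - \frac{3625 \sqrt{14593}}{14593}$ ($q = 20002 \cdot \frac{1}{28353} - \frac{3625}{\sqrt{14593}} = \frac{20002}{28353} - 3625 \frac{\sqrt{14593}}{14593} = \frac{20002}{28353} - \frac{3625 \sqrt{14593}}{14593} \approx -29.302$)
$\frac{1}{q + P} = \frac{1}{\left(\frac{20002}{28353} - \frac{3625 \sqrt{14593}}{14593}\right) - 3 i \sqrt{58967}} = \frac{1}{\frac{20002}{28353} - \frac{3625 \sqrt{14593}}{14593} - 3 i \sqrt{58967}}$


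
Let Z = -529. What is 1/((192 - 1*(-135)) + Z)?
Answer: -1/202 ≈ -0.0049505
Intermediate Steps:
1/((192 - 1*(-135)) + Z) = 1/((192 - 1*(-135)) - 529) = 1/((192 + 135) - 529) = 1/(327 - 529) = 1/(-202) = -1/202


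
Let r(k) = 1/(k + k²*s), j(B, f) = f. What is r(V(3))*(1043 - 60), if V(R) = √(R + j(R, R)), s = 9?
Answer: 8847/485 - 983*√6/2910 ≈ 17.414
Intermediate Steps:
V(R) = √2*√R (V(R) = √(R + R) = √(2*R) = √2*√R)
r(k) = 1/(k + 9*k²) (r(k) = 1/(k + k²*9) = 1/(k + 9*k²))
r(V(3))*(1043 - 60) = (1/(((√2*√3))*(1 + 9*(√2*√3))))*(1043 - 60) = (1/((√6)*(1 + 9*√6)))*983 = ((√6/6)/(1 + 9*√6))*983 = (√6/(6*(1 + 9*√6)))*983 = 983*√6/(6*(1 + 9*√6))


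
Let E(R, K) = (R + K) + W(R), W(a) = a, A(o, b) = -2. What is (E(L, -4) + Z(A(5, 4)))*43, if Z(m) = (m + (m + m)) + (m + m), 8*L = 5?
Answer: -2193/4 ≈ -548.25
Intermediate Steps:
L = 5/8 (L = (1/8)*5 = 5/8 ≈ 0.62500)
Z(m) = 5*m (Z(m) = (m + 2*m) + 2*m = 3*m + 2*m = 5*m)
E(R, K) = K + 2*R (E(R, K) = (R + K) + R = (K + R) + R = K + 2*R)
(E(L, -4) + Z(A(5, 4)))*43 = ((-4 + 2*(5/8)) + 5*(-2))*43 = ((-4 + 5/4) - 10)*43 = (-11/4 - 10)*43 = -51/4*43 = -2193/4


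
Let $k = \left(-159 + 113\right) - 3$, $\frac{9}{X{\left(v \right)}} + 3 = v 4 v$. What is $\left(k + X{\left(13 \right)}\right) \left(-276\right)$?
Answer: $\frac{9099168}{673} \approx 13520.0$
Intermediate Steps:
$X{\left(v \right)} = \frac{9}{-3 + 4 v^{2}}$ ($X{\left(v \right)} = \frac{9}{-3 + v 4 v} = \frac{9}{-3 + 4 v v} = \frac{9}{-3 + 4 v^{2}}$)
$k = -49$ ($k = -46 - 3 = -49$)
$\left(k + X{\left(13 \right)}\right) \left(-276\right) = \left(-49 + \frac{9}{-3 + 4 \cdot 13^{2}}\right) \left(-276\right) = \left(-49 + \frac{9}{-3 + 4 \cdot 169}\right) \left(-276\right) = \left(-49 + \frac{9}{-3 + 676}\right) \left(-276\right) = \left(-49 + \frac{9}{673}\right) \left(-276\right) = \left(- \frac{32968}{673}\right) \left(-276\right) = \frac{9099168}{673}$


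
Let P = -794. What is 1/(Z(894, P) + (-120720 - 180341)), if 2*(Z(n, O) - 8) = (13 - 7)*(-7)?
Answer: -1/301074 ≈ -3.3214e-6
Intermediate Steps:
Z(n, O) = -13 (Z(n, O) = 8 + ((13 - 7)*(-7))/2 = 8 + (6*(-7))/2 = 8 + (½)*(-42) = 8 - 21 = -13)
1/(Z(894, P) + (-120720 - 180341)) = 1/(-13 + (-120720 - 180341)) = 1/(-13 - 301061) = 1/(-301074) = -1/301074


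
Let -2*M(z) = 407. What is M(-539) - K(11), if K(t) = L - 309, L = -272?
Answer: 755/2 ≈ 377.50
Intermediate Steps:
K(t) = -581 (K(t) = -272 - 309 = -581)
M(z) = -407/2 (M(z) = -½*407 = -407/2)
M(-539) - K(11) = -407/2 - 1*(-581) = -407/2 + 581 = 755/2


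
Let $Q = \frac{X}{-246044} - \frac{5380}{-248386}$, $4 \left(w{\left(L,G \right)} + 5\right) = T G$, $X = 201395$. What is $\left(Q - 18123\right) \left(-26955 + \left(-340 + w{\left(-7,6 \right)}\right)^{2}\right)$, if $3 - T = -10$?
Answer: $- \frac{174992748383834861571}{122227769968} \approx -1.4317 \cdot 10^{9}$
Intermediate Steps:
$T = 13$ ($T = 3 - -10 = 3 + 10 = 13$)
$w{\left(L,G \right)} = -5 + \frac{13 G}{4}$
$Q = - \frac{24349990875}{30556942492}$ ($Q = \frac{201395}{-246044} - \frac{5380}{-248386} = 201395 \left(- \frac{1}{246044}\right) - - \frac{2690}{124193} = - \frac{201395}{246044} + \frac{2690}{124193} = - \frac{24349990875}{30556942492} \approx -0.79687$)
$\left(Q - 18123\right) \left(-26955 + \left(-340 + w{\left(-7,6 \right)}\right)^{2}\right) = \left(- \frac{24349990875}{30556942492} - 18123\right) \left(-26955 + \left(-340 + \left(-5 + \frac{13}{4} \cdot 6\right)\right)^{2}\right) = - \frac{553807818773391 \left(-26955 + \left(-340 + \left(-5 + \frac{39}{2}\right)\right)^{2}\right)}{30556942492} = - \frac{553807818773391 \left(-26955 + \left(-340 + \frac{29}{2}\right)^{2}\right)}{30556942492} = - \frac{553807818773391 \left(-26955 + \left(- \frac{651}{2}\right)^{2}\right)}{30556942492} = - \frac{553807818773391 \left(-26955 + \frac{423801}{4}\right)}{30556942492} = \left(- \frac{553807818773391}{30556942492}\right) \frac{315981}{4} = - \frac{174992748383834861571}{122227769968}$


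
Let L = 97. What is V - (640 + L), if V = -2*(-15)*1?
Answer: -707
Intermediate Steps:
V = 30 (V = 30*1 = 30)
V - (640 + L) = 30 - (640 + 97) = 30 - 1*737 = 30 - 737 = -707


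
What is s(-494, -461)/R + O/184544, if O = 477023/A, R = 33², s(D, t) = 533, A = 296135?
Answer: 29128936133567/59513781872160 ≈ 0.48945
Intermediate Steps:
R = 1089
O = 477023/296135 ≈ 1.6108
s(-494, -461)/R + O/184544 = 533/1089 + (477023/296135)/184544 = 533*(1/1089) + (477023/296135)*(1/184544) = 533/1089 + 477023/54649937440 = 29128936133567/59513781872160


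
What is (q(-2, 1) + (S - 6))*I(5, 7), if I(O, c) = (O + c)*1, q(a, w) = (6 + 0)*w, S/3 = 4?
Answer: 144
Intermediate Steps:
S = 12 (S = 3*4 = 12)
q(a, w) = 6*w
I(O, c) = O + c
(q(-2, 1) + (S - 6))*I(5, 7) = (6*1 + (12 - 6))*(5 + 7) = (6 + 6)*12 = 12*12 = 144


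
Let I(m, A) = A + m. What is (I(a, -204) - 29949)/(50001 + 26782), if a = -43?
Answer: -30196/76783 ≈ -0.39326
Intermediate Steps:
(I(a, -204) - 29949)/(50001 + 26782) = ((-204 - 43) - 29949)/(50001 + 26782) = (-247 - 29949)/76783 = -30196*1/76783 = -30196/76783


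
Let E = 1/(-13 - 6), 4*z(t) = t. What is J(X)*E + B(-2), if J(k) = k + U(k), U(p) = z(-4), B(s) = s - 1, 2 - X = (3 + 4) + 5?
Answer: -46/19 ≈ -2.4211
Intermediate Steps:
X = -10 (X = 2 - ((3 + 4) + 5) = 2 - (7 + 5) = 2 - 1*12 = 2 - 12 = -10)
B(s) = -1 + s
z(t) = t/4
U(p) = -1 (U(p) = (¼)*(-4) = -1)
E = -1/19 (E = 1/(-19) = -1/19 ≈ -0.052632)
J(k) = -1 + k (J(k) = k - 1 = -1 + k)
J(X)*E + B(-2) = (-1 - 10)*(-1/19) + (-1 - 2) = -11*(-1/19) - 3 = 11/19 - 3 = -46/19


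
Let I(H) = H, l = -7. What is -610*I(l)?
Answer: 4270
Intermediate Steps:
-610*I(l) = -610*(-7) = 4270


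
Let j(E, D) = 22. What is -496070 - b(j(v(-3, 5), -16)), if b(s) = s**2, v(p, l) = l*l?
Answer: -496554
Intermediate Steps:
v(p, l) = l**2
-496070 - b(j(v(-3, 5), -16)) = -496070 - 1*22**2 = -496070 - 1*484 = -496070 - 484 = -496554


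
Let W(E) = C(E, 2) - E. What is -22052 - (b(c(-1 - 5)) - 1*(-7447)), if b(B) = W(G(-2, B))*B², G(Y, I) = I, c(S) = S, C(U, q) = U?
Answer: -29499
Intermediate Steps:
W(E) = 0 (W(E) = E - E = 0)
b(B) = 0 (b(B) = 0*B² = 0)
-22052 - (b(c(-1 - 5)) - 1*(-7447)) = -22052 - (0 - 1*(-7447)) = -22052 - (0 + 7447) = -22052 - 1*7447 = -22052 - 7447 = -29499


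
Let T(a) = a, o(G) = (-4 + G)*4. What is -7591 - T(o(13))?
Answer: -7627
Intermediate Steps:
o(G) = -16 + 4*G
-7591 - T(o(13)) = -7591 - (-16 + 4*13) = -7591 - (-16 + 52) = -7591 - 1*36 = -7591 - 36 = -7627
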